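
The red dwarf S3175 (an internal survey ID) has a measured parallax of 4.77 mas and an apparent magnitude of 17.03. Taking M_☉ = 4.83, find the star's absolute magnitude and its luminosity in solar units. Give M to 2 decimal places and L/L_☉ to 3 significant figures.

M ≈ 10.42; L/L_☉ ≈ 5.79×10^-3

d = 1/p = 1000/4.77 mas = 209.6 pc
M = m − 5 log₁₀ d + 5 = 17.03 − 5·2.3215 + 5 = 10.423
M − M_☉ = 10.423 − 4.83 = 5.593
L/L_☉ = 10^(−0.4 × 5.593) = 5.794×10^-3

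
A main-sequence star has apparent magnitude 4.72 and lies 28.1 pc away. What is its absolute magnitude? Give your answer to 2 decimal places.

M ≈ 2.48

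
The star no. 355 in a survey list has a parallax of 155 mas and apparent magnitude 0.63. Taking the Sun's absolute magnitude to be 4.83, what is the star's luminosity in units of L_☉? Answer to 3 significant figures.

L/L_☉ ≈ 19.9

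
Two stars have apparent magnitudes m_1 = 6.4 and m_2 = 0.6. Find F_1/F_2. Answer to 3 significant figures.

F_1/F_2 ≈ 4.79×10^-3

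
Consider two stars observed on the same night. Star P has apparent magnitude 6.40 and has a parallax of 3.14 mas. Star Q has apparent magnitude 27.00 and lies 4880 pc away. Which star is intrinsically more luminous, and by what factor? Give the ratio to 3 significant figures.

Star P is more luminous, by a factor of 740000.

Star P: p = 3.14 mas = 3.14×10^-3″ → d = 1/p = 318.5 pc
Star P: M = m − 5 log₁₀ d + 5 = 6.40 − 5·2.5031 + 5 = -1.115
Star Q: M = m − 5 log₁₀ d + 5 = 27.00 − 5·3.6884 + 5 = 13.558
ΔM = M_P − M_Q = -1.115 − (13.558) = -14.673; smaller M is more luminous → Star P.
L ratio = 10^(0.4 |ΔM|) = 10^5.869 = 740100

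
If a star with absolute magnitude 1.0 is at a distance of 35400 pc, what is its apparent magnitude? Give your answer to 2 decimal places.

m = M + 5 log₁₀ d − 5 = 1.0 + 5·4.5490 − 5 = 18.745

m ≈ 18.75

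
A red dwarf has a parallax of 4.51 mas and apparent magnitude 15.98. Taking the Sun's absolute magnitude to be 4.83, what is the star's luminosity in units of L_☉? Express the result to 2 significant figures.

d = 1/p = 1000/4.51 mas = 221.7 pc
M = m − 5 log₁₀ d + 5 = 15.98 − 5·2.3458 + 5 = 9.251
M − M_☉ = 9.251 − 4.83 = 4.421
L/L_☉ = 10^(−0.4 × 4.421) = 0.01705

L/L_☉ ≈ 0.017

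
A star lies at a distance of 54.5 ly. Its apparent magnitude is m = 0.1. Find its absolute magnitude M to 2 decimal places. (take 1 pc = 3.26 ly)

M ≈ -1.02

d = 54.5 ly / 3.26 = 16.72 pc
5 log₁₀(d/10 pc) = 5 log₁₀(16.72) − 5 = 1.116
M = m − 5 log₁₀(d/10) = 0.1 − 1.116 = -1.016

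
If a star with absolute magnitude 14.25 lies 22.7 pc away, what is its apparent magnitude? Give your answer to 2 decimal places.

m = M + 5 log₁₀ d − 5 = 14.25 + 5·1.3560 − 5 = 16.030

m ≈ 16.03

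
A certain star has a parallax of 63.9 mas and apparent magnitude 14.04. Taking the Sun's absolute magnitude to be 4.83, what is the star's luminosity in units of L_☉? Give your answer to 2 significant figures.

L/L_☉ ≈ 5.1×10^-4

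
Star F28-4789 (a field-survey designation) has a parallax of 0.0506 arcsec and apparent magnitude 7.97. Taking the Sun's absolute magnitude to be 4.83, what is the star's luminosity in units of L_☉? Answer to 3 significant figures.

d = 1/p = 1/0.0506″ = 19.76 pc
M = m − 5 log₁₀ d + 5 = 7.97 − 5·1.2958 + 5 = 6.491
M − M_☉ = 6.491 − 4.83 = 1.661
L/L_☉ = 10^(−0.4 × 1.661) = 0.2166

L/L_☉ ≈ 0.217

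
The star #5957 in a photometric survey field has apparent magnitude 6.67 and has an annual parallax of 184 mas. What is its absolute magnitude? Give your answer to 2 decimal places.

M ≈ 7.99

p = 184 mas = 0.184″ → d = 1/p = 5.435 pc
5 log₁₀(d/10 pc) = 5 log₁₀(5.435) − 5 = -1.324
M = m − 5 log₁₀(d/10) = 6.67 + 1.324 = 7.994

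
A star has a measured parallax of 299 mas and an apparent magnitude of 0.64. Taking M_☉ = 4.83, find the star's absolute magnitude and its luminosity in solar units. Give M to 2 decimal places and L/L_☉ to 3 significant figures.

d = 1/p = 1000/299 mas = 3.344 pc
M = m − 5 log₁₀ d + 5 = 0.64 − 5·0.5243 + 5 = 3.018
M − M_☉ = 3.018 − 4.83 = -1.812
L/L_☉ = 10^(−0.4 × -1.812) = 5.305

M ≈ 3.02; L/L_☉ ≈ 5.30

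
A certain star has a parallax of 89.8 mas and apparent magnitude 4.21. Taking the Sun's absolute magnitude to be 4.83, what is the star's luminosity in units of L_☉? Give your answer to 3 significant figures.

L/L_☉ ≈ 2.20

d = 1/p = 1000/89.8 mas = 11.14 pc
M = m − 5 log₁₀ d + 5 = 4.21 − 5·1.0467 + 5 = 3.976
M − M_☉ = 3.976 − 4.83 = -0.854
L/L_☉ = 10^(−0.4 × -0.854) = 2.195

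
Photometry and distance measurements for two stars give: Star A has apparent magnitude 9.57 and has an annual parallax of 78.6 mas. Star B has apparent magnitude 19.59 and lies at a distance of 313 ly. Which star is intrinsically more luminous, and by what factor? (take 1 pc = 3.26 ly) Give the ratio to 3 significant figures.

Star A is more luminous, by a factor of 179.

Star A: p = 78.6 mas = 0.0786″ → d = 1/p = 12.72 pc
Star A: M = m − 5 log₁₀ d + 5 = 9.57 − 5·1.1046 + 5 = 9.047
Star B: d = 313 ly / 3.26 = 96.01 pc
Star B: M = m − 5 log₁₀ d + 5 = 19.59 − 5·1.9823 + 5 = 14.678
ΔM = M_A − M_B = 9.047 − (14.678) = -5.631; smaller M is more luminous → Star A.
L ratio = 10^(0.4 |ΔM|) = 10^2.253 = 178.9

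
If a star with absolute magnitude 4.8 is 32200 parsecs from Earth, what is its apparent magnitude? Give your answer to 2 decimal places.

m = M + 5 log₁₀ d − 5 = 4.8 + 5·4.5079 − 5 = 22.339

m ≈ 22.34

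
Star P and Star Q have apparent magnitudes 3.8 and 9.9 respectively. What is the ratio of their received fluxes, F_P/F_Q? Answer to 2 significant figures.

Δm = 3.8 − (9.9) = -6.1
Flux ratio = 10^(−0.4 Δm) = 10^(−0.4 × -6.1) = 10^2.440 = 275.4

F_P/F_Q ≈ 280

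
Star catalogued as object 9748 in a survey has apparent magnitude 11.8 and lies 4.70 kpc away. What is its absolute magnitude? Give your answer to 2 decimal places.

d = 4.70 kpc = 4700 pc
5 log₁₀(d/10 pc) = 5 log₁₀(4700) − 5 = 13.360
M = m − 5 log₁₀(d/10) = 11.8 − 13.360 = -1.560

M ≈ -1.56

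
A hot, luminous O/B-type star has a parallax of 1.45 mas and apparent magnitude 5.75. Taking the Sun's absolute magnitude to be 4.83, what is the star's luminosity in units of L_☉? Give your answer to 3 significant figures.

d = 1/p = 1000/1.45 mas = 689.7 pc
M = m − 5 log₁₀ d + 5 = 5.75 − 5·2.8386 + 5 = -3.443
M − M_☉ = -3.443 − 4.83 = -8.273
L/L_☉ = 10^(−0.4 × -8.273) = 2038

L/L_☉ ≈ 2040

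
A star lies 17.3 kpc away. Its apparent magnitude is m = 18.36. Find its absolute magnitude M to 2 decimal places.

d = 17.3 kpc = 17300 pc
5 log₁₀(d/10 pc) = 5 log₁₀(17300) − 5 = 16.190
M = m − 5 log₁₀(d/10) = 18.36 − 16.190 = 2.170

M ≈ 2.17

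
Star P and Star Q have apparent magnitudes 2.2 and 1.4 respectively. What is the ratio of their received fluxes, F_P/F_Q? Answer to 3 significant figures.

F_P/F_Q ≈ 0.479

Δm = 2.2 − (1.4) = 0.8
Flux ratio = 10^(−0.4 Δm) = 10^(−0.4 × 0.8) = 10^-0.320 = 0.4786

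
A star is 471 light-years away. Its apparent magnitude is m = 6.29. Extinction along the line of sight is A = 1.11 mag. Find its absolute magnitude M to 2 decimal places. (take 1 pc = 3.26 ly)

d = 471 ly / 3.26 = 144.5 pc
5 log₁₀(d/10 pc) = 5 log₁₀(144.5) − 5 = 5.799
M = m − 5 log₁₀(d/10) − A = 6.29 − 5.799 − 1.11 = -0.619

M ≈ -0.62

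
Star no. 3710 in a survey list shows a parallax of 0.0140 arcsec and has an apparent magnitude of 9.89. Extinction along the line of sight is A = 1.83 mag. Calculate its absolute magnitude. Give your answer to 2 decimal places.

M ≈ 3.79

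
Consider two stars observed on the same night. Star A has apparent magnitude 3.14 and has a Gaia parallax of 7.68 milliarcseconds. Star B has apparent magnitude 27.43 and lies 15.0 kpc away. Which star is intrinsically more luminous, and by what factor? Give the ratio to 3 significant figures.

Star A is more luminous, by a factor of 392000.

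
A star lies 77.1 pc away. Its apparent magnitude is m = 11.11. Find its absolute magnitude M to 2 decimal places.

5 log₁₀(d/10 pc) = 5 log₁₀(77.10) − 5 = 4.435
M = m − 5 log₁₀(d/10) = 11.11 − 4.435 = 6.675

M ≈ 6.67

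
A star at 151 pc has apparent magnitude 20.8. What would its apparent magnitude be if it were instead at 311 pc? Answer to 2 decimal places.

m ≈ 22.37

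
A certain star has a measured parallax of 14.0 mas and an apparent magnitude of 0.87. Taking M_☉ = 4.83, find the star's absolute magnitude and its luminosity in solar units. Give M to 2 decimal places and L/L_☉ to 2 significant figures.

M ≈ -3.40; L/L_☉ ≈ 2000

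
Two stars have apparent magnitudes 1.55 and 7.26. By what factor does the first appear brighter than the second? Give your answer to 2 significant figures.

190

Magnitude difference = -5.71
Flux ratio = 10^(−0.4 Δm) = 10^(−0.4 × -5.71) = 10^2.284 = 192.3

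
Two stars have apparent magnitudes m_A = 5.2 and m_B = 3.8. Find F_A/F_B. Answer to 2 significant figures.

F_A/F_B ≈ 0.28

Magnitude difference = 1.4
Flux ratio = 10^(−0.4 Δm) = 10^(−0.4 × 1.4) = 10^-0.560 = 0.2754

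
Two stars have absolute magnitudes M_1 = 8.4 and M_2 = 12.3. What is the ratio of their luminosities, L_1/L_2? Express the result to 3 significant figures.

L_1/L_2 ≈ 36.3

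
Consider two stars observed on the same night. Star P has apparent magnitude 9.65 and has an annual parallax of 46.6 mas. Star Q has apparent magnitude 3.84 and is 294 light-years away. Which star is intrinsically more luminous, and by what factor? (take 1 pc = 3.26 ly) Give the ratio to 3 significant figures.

Star Q is more luminous, by a factor of 3720.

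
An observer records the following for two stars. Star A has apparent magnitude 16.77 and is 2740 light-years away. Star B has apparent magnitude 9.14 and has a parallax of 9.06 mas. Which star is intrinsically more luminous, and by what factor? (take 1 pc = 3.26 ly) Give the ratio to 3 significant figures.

Star A: d = 2740 ly / 3.26 = 840.5 pc
Star A: M = m − 5 log₁₀ d + 5 = 16.77 − 5·2.9245 + 5 = 7.147
Star B: p = 9.06 mas = 9.06×10^-3″ → d = 1/p = 110.4 pc
Star B: M = m − 5 log₁₀ d + 5 = 9.14 − 5·2.0429 + 5 = 3.926
ΔM = M_A − M_B = 7.147 − (3.926) = 3.222; smaller M is more luminous → Star B.
L ratio = 10^(0.4 |ΔM|) = 10^1.289 = 19.44

Star B is more luminous, by a factor of 19.4.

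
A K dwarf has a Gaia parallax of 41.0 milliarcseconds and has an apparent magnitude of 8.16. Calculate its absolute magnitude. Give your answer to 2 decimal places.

M ≈ 6.22

p = 41.0 mas = 0.0410″ → d = 1/p = 24.39 pc
5 log₁₀(d/10 pc) = 5 log₁₀(24.39) − 5 = 1.936
M = m − 5 log₁₀(d/10) = 8.16 − 1.936 = 6.224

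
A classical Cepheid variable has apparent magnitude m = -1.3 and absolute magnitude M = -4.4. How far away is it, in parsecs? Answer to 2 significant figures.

d ≈ 42 pc

Distance modulus: m − M = -1.3 − (-4.4) = 3.100
m − M = 5 log₁₀ d − 5
log₁₀ d = (m − M)/5 + 1 = 1.6200
d = 10^1.6200 = 41.69 pc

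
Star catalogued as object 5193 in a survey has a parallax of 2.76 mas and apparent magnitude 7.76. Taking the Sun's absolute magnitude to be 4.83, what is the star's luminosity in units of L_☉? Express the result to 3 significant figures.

L/L_☉ ≈ 88.3

d = 1/p = 1000/2.76 mas = 362.3 pc
M = m − 5 log₁₀ d + 5 = 7.76 − 5·2.5591 + 5 = -0.035
M − M_☉ = -0.035 − 4.83 = -4.865
L/L_☉ = 10^(−0.4 × -4.865) = 88.34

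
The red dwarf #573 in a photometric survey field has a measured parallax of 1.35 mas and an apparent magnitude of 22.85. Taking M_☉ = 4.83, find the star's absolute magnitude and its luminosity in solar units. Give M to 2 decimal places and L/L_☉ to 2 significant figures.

M ≈ 13.50; L/L_☉ ≈ 3.4×10^-4

d = 1/p = 1000/1.35 mas = 740.7 pc
M = m − 5 log₁₀ d + 5 = 22.85 − 5·2.8697 + 5 = 13.502
M − M_☉ = 13.502 − 4.83 = 8.672
L/L_☉ = 10^(−0.4 × 8.672) = 3.399×10^-4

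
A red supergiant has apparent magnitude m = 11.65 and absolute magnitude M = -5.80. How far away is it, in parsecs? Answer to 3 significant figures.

Distance modulus: m − M = 11.65 − (-5.80) = 17.450
m − M = 5 log₁₀ d − 5
log₁₀ d = (m − M)/5 + 1 = 4.4900
d = 10^4.4900 = 30900 pc

d ≈ 30900 pc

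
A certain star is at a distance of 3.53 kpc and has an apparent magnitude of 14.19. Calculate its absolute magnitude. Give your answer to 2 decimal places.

M ≈ 1.45

d = 3.53 kpc = 3530 pc
5 log₁₀(d/10 pc) = 5 log₁₀(3530) − 5 = 12.739
M = m − 5 log₁₀(d/10) = 14.19 − 12.739 = 1.451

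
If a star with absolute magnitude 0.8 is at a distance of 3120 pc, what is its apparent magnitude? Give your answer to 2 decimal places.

m ≈ 13.27

m = M + 5 log₁₀ d − 5 = 0.8 + 5·3.4942 − 5 = 13.271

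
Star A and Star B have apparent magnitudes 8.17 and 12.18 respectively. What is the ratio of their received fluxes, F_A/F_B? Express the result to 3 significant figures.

Δm = 8.17 − (12.18) = -4.01
Flux ratio = 10^(−0.4 Δm) = 10^(−0.4 × -4.01) = 10^1.604 = 40.18

F_A/F_B ≈ 40.2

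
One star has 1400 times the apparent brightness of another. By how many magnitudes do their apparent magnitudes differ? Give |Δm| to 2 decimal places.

Pogson: Δm = −2.5 log₁₀(ratio) = −2.5 log₁₀(1400) = −2.5 × 3.1461 = -7.865

|Δm| ≈ 7.87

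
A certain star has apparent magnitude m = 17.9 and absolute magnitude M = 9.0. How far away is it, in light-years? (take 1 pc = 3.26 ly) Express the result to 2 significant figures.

d ≈ 2000 ly

μ = m − M = 8.900
m − M = 5 log₁₀ d − 5
log₁₀ d = (m − M)/5 + 1 = 2.7800
d = 10^2.7800 = 602.6 pc
= 1964 ly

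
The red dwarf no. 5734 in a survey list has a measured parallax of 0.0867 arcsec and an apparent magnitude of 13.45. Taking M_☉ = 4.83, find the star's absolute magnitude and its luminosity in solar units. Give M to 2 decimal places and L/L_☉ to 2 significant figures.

d = 1/p = 1/0.0867″ = 11.53 pc
M = m − 5 log₁₀ d + 5 = 13.45 − 5·1.0620 + 5 = 13.140
M − M_☉ = 13.140 − 4.83 = 8.310
L/L_☉ = 10^(−0.4 × 8.310) = 4.742×10^-4

M ≈ 13.14; L/L_☉ ≈ 4.7×10^-4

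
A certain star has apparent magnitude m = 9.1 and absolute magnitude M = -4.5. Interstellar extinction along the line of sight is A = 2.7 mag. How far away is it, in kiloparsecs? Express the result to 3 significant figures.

d ≈ 1.51 kpc

m − M = 5 log₁₀(d/10 pc) + A  ⇒  9.1 − (-4.5) − 2.7 = 5 log₁₀(d/10)
10.900 = 5 log₁₀(d/10)
log₁₀ d = (m − M − A)/5 + 1 = 3.1800
d = 10^3.1800 = 1514 pc
= 1.514 kpc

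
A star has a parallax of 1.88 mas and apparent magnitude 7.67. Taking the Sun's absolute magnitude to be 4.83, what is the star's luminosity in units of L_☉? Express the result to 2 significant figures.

d = 1/p = 1000/1.88 mas = 531.9 pc
M = m − 5 log₁₀ d + 5 = 7.67 − 5·2.7258 + 5 = -0.959
M − M_☉ = -0.959 − 4.83 = -5.789
L/L_☉ = 10^(−0.4 × -5.789) = 206.9

L/L_☉ ≈ 210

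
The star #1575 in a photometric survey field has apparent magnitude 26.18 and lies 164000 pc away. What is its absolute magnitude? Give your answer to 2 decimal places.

M ≈ 5.11

5 log₁₀(d/10 pc) = 5 log₁₀(164000) − 5 = 21.074
M = m − 5 log₁₀(d/10) = 26.18 − 21.074 = 5.106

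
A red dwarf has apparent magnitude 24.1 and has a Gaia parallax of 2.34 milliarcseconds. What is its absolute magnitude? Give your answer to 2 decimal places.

M ≈ 15.95

p = 2.34 mas = 2.34×10^-3″ → d = 1/p = 427.4 pc
5 log₁₀(d/10 pc) = 5 log₁₀(427.4) − 5 = 8.154
M = m − 5 log₁₀(d/10) = 24.1 − 8.154 = 15.946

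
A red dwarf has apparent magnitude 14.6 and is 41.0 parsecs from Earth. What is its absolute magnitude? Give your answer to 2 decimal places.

5 log₁₀(d/10 pc) = 5 log₁₀(41.00) − 5 = 3.064
M = m − 5 log₁₀(d/10) = 14.6 − 3.064 = 11.536

M ≈ 11.54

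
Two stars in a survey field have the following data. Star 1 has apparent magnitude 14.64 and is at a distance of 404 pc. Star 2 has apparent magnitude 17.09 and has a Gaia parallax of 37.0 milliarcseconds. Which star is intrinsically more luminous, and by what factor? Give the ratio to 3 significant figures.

Star 1 is more luminous, by a factor of 2130.

Star 1: M = m − 5 log₁₀ d + 5 = 14.64 − 5·2.6064 + 5 = 6.608
Star 2: p = 37.0 mas = 0.0370″ → d = 1/p = 27.03 pc
Star 2: M = m − 5 log₁₀ d + 5 = 17.09 − 5·1.4318 + 5 = 14.931
ΔM = M_1 − M_2 = 6.608 − (14.931) = -8.323; smaller M is more luminous → Star 1.
L ratio = 10^(0.4 |ΔM|) = 10^3.329 = 2134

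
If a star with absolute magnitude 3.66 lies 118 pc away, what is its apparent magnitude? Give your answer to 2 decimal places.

m = M + 5 log₁₀ d − 5 = 3.66 + 5·2.0719 − 5 = 9.019

m ≈ 9.02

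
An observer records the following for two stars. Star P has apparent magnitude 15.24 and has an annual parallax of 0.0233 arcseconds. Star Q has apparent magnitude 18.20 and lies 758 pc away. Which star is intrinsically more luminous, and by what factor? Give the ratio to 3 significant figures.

Star P: d = 1/p = 1/0.0233″ = 42.92 pc
Star P: M = m − 5 log₁₀ d + 5 = 15.24 − 5·1.6326 + 5 = 12.077
Star Q: M = m − 5 log₁₀ d + 5 = 18.20 − 5·2.8797 + 5 = 8.802
ΔM = M_P − M_Q = 12.077 − (8.802) = 3.275; smaller M is more luminous → Star Q.
L ratio = 10^(0.4 |ΔM|) = 10^1.310 = 20.42

Star Q is more luminous, by a factor of 20.4.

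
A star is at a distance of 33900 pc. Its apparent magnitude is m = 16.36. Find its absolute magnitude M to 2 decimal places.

5 log₁₀(d/10 pc) = 5 log₁₀(33900) − 5 = 17.651
M = m − 5 log₁₀(d/10) = 16.36 − 17.651 = -1.291

M ≈ -1.29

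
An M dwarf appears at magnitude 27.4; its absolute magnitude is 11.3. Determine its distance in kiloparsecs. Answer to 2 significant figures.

d ≈ 17 kpc

μ = m − M = 16.100
m − M = 5 log₁₀ d − 5
log₁₀ d = (m − M)/5 + 1 = 4.2200
d = 10^4.2200 = 16600 pc
= 16.60 kpc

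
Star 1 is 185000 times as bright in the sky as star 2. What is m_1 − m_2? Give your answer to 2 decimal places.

m_1 − m_2 ≈ -13.17

Pogson: Δm = −2.5 log₁₀(ratio) = −2.5 log₁₀(185000) = −2.5 × 5.2672 = -13.168
Star 1 is brighter, so it has the smaller magnitude: the difference is negative.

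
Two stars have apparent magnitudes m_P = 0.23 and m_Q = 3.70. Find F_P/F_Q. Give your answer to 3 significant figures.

Magnitude difference = -3.47
Flux ratio = 10^(−0.4 Δm) = 10^(−0.4 × -3.47) = 10^1.388 = 24.43

F_P/F_Q ≈ 24.4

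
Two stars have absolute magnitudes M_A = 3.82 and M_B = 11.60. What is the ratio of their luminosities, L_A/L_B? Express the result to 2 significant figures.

ΔM = M_A − M_B = -7.78
L_A/L_B = 10^(−0.4 ΔM) = 10^3.112 = 1294

L_A/L_B ≈ 1300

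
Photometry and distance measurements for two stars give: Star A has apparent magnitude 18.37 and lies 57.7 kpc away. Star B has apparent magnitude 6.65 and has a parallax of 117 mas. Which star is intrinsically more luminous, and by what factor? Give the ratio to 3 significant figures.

Star A is more luminous, by a factor of 935.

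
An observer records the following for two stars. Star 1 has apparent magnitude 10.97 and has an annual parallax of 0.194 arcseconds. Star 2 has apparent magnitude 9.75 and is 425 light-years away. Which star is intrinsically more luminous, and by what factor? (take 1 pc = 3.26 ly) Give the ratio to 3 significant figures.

Star 2 is more luminous, by a factor of 1970.

Star 1: d = 1/p = 1/0.194″ = 5.155 pc
Star 1: M = m − 5 log₁₀ d + 5 = 10.97 − 5·0.7122 + 5 = 12.409
Star 2: d = 425 ly / 3.26 = 130.4 pc
Star 2: M = m − 5 log₁₀ d + 5 = 9.75 − 5·2.1152 + 5 = 4.174
ΔM = M_1 − M_2 = 12.409 − (4.174) = 8.235; smaller M is more luminous → Star 2.
L ratio = 10^(0.4 |ΔM|) = 10^3.294 = 1968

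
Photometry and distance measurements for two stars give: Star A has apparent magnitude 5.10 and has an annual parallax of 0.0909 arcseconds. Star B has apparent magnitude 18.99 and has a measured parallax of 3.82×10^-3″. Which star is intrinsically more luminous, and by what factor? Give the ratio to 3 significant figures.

Star A is more luminous, by a factor of 635.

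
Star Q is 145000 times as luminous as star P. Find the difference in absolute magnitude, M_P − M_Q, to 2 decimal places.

Pogson: ΔM = −2.5 log₁₀(ratio) = −2.5 log₁₀(145000) = −2.5 × 5.1614 = -12.903
Star Q is brighter so has the smaller magnitude: M_P − M_Q is positive.

M_P − M_Q ≈ 12.90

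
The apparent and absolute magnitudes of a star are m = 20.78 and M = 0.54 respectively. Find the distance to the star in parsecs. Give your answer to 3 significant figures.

d ≈ 112000 pc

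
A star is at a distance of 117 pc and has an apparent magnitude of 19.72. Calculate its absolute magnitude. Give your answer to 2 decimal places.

5 log₁₀(d/10 pc) = 5 log₁₀(117.0) − 5 = 5.341
M = m − 5 log₁₀(d/10) = 19.72 − 5.341 = 14.379

M ≈ 14.38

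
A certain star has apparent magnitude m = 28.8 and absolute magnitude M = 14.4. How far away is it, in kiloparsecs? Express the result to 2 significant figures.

d ≈ 7.6 kpc

Distance modulus: m − M = 28.8 − (14.4) = 14.400
m − M = 5 log₁₀ d − 5
log₁₀ d = (m − M)/5 + 1 = 3.8800
d = 10^3.8800 = 7586 pc
= 7.586 kpc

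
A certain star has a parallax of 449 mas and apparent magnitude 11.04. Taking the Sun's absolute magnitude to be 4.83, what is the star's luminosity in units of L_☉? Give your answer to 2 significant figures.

d = 1/p = 1000/449 mas = 2.227 pc
M = m − 5 log₁₀ d + 5 = 11.04 − 5·0.3478 + 5 = 14.301
M − M_☉ = 14.301 − 4.83 = 9.471
L/L_☉ = 10^(−0.4 × 9.471) = 1.627×10^-4

L/L_☉ ≈ 1.6×10^-4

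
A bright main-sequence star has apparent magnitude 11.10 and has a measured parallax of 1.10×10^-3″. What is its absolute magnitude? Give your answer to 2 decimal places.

M ≈ 1.31

d = 1/p = 1/1.10×10^-3″ = 909.1 pc
5 log₁₀(d/10 pc) = 5 log₁₀(909.1) − 5 = 9.793
M = m − 5 log₁₀(d/10) = 11.10 − 9.793 = 1.307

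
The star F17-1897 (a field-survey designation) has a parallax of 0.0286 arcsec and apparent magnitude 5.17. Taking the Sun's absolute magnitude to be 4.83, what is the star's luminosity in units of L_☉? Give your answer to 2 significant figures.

d = 1/p = 1/0.0286″ = 34.97 pc
M = m − 5 log₁₀ d + 5 = 5.17 − 5·1.5436 + 5 = 2.452
M − M_☉ = 2.452 − 4.83 = -2.378
L/L_☉ = 10^(−0.4 × -2.378) = 8.939

L/L_☉ ≈ 8.9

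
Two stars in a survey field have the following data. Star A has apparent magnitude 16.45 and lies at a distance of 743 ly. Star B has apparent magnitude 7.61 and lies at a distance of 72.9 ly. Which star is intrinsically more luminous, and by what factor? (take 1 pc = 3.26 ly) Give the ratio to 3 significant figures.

Star A: d = 743 ly / 3.26 = 227.9 pc
Star A: M = m − 5 log₁₀ d + 5 = 16.45 − 5·2.3578 + 5 = 9.661
Star B: d = 72.9 ly / 3.26 = 22.36 pc
Star B: M = m − 5 log₁₀ d + 5 = 7.61 − 5·1.3495 + 5 = 5.862
ΔM = M_A − M_B = 9.661 − (5.862) = 3.799; smaller M is more luminous → Star B.
L ratio = 10^(0.4 |ΔM|) = 10^1.519 = 33.07

Star B is more luminous, by a factor of 33.1.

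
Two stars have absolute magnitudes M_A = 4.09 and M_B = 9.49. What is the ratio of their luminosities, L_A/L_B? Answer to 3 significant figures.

L_A/L_B ≈ 145

ΔM = M_A − M_B = -5.40
L_A/L_B = 10^(−0.4 ΔM) = 10^2.160 = 144.5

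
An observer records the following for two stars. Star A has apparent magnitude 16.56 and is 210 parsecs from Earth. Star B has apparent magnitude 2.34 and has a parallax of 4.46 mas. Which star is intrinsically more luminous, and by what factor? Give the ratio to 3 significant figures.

Star B is more luminous, by a factor of 556000.

Star A: M = m − 5 log₁₀ d + 5 = 16.56 − 5·2.3222 + 5 = 9.949
Star B: p = 4.46 mas = 4.46×10^-3″ → d = 1/p = 224.2 pc
Star B: M = m − 5 log₁₀ d + 5 = 2.34 − 5·2.3507 + 5 = -4.413
ΔM = M_A − M_B = 9.949 − (-4.413) = 14.362; smaller M is more luminous → Star B.
L ratio = 10^(0.4 |ΔM|) = 10^5.745 = 555800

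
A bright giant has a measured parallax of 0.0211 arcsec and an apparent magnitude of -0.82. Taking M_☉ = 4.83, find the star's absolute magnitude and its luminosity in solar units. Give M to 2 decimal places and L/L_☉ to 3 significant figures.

d = 1/p = 1/0.0211″ = 47.39 pc
M = m − 5 log₁₀ d + 5 = -0.82 − 5·1.6757 + 5 = -4.199
M − M_☉ = -4.199 − 4.83 = -9.029
L/L_☉ = 10^(−0.4 × -9.029) = 4087

M ≈ -4.20; L/L_☉ ≈ 4090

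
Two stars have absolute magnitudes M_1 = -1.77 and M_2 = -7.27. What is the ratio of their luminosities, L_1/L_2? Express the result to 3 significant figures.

L_1/L_2 ≈ 6.31×10^-3

ΔM = M_1 − M_2 = 5.50
L_1/L_2 = 10^(−0.4 ΔM) = 10^-2.200 = 6.310×10^-3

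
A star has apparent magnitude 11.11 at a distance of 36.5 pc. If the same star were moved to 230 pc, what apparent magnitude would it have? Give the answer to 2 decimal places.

m ≈ 15.11

Flux ∝ 1/d², so Δm = 5 log₁₀(d₂/d₁) = 5 log₁₀(230/36.5) = 3.997
m₂ = m₁ + Δm = 11.11 + (3.997) = 15.107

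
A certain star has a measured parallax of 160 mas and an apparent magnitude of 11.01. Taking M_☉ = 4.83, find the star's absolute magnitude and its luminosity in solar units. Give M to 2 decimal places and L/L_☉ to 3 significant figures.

d = 1/p = 1000/160 mas = 6.250 pc
M = m − 5 log₁₀ d + 5 = 11.01 − 5·0.7959 + 5 = 12.031
M − M_☉ = 12.031 − 4.83 = 7.201
L/L_☉ = 10^(−0.4 × 7.201) = 1.318×10^-3

M ≈ 12.03; L/L_☉ ≈ 1.32×10^-3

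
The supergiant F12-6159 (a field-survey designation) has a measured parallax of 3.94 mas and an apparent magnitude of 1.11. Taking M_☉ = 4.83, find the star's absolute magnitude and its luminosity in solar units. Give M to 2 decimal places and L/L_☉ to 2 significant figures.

d = 1/p = 1000/3.94 mas = 253.8 pc
M = m − 5 log₁₀ d + 5 = 1.11 − 5·2.4045 + 5 = -5.913
M − M_☉ = -5.913 − 4.83 = -10.743
L/L_☉ = 10^(−0.4 × -10.743) = 19820

M ≈ -5.91; L/L_☉ ≈ 20000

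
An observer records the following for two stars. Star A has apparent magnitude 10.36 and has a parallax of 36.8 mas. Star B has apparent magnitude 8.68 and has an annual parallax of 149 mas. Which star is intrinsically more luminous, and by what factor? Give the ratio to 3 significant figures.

Star A is more luminous, by a factor of 3.49.

Star A: p = 36.8 mas = 0.0368″ → d = 1/p = 27.17 pc
Star A: M = m − 5 log₁₀ d + 5 = 10.36 − 5·1.4342 + 5 = 8.189
Star B: p = 149 mas = 0.149″ → d = 1/p = 6.711 pc
Star B: M = m − 5 log₁₀ d + 5 = 8.68 − 5·0.8268 + 5 = 9.546
ΔM = M_A − M_B = 8.189 − (9.546) = -1.357; smaller M is more luminous → Star A.
L ratio = 10^(0.4 |ΔM|) = 10^0.543 = 3.489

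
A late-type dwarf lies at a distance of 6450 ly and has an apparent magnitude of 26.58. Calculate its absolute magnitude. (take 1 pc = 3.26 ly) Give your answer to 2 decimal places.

d = 6450 ly / 3.26 = 1979 pc
5 log₁₀(d/10 pc) = 5 log₁₀(1979) − 5 = 11.482
M = m − 5 log₁₀(d/10) = 26.58 − 11.482 = 15.098

M ≈ 15.10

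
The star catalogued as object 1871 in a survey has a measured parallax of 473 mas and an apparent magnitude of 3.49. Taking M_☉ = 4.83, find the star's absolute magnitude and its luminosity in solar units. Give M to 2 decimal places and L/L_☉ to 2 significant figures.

M ≈ 6.86; L/L_☉ ≈ 0.15

d = 1/p = 1000/473 mas = 2.114 pc
M = m − 5 log₁₀ d + 5 = 3.49 − 5·0.3251 + 5 = 6.864
M − M_☉ = 6.864 − 4.83 = 2.034
L/L_☉ = 10^(−0.4 × 2.034) = 0.1536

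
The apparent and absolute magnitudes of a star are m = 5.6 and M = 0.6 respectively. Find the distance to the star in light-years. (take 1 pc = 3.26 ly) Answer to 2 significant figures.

d ≈ 330 ly

μ = m − M = 5.000
m − M = 5 log₁₀ d − 5
log₁₀ d = (m − M)/5 + 1 = 2.0000
d = 10^2.0000 = 100.0 pc
= 326.0 ly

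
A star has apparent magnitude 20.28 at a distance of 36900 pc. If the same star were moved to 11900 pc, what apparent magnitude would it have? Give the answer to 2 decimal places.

m ≈ 17.82

Flux ∝ 1/d², so Δm = 5 log₁₀(d₂/d₁) = 5 log₁₀(11900/36900) = -2.457
m₂ = m₁ + Δm = 20.28 + (-2.457) = 17.823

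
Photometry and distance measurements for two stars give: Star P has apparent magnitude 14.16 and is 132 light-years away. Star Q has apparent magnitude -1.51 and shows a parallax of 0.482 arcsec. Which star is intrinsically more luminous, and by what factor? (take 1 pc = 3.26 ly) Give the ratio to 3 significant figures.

Star Q is more luminous, by a factor of 4870.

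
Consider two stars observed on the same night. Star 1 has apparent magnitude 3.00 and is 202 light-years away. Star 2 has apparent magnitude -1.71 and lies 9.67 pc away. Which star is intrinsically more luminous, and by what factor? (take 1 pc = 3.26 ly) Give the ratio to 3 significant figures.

Star 2 is more luminous, by a factor of 1.86.

Star 1: d = 202 ly / 3.26 = 61.96 pc
Star 1: M = m − 5 log₁₀ d + 5 = 3.00 − 5·1.7921 + 5 = -0.961
Star 2: M = m − 5 log₁₀ d + 5 = -1.71 − 5·0.9854 + 5 = -1.637
ΔM = M_1 − M_2 = -0.961 − (-1.637) = 0.676; smaller M is more luminous → Star 2.
L ratio = 10^(0.4 |ΔM|) = 10^0.271 = 1.865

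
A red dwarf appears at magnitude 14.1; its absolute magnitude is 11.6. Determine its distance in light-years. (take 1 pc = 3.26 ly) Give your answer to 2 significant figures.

d ≈ 100 ly

μ = m − M = 2.500
m − M = 5 log₁₀ d − 5
log₁₀ d = (m − M)/5 + 1 = 1.5000
d = 10^1.5000 = 31.62 pc
= 103.1 ly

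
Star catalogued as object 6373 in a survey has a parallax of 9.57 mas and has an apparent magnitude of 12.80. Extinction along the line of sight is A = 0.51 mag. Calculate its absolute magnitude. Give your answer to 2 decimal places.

p = 9.57 mas = 9.57×10^-3″ → d = 1/p = 104.5 pc
5 log₁₀(d/10 pc) = 5 log₁₀(104.5) − 5 = 5.095
M = m − 5 log₁₀(d/10) − A = 12.80 − 5.095 − 0.51 = 7.195

M ≈ 7.19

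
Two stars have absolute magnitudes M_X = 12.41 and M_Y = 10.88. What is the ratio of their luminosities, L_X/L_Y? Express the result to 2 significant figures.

ΔM = M_X − M_Y = 1.53
L_X/L_Y = 10^(−0.4 ΔM) = 10^-0.612 = 0.2443

L_X/L_Y ≈ 0.24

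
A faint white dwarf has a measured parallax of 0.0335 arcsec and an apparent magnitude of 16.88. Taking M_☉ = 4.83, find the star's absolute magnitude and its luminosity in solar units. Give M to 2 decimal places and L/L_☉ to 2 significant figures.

M ≈ 14.51; L/L_☉ ≈ 1.3×10^-4

d = 1/p = 1/0.0335″ = 29.85 pc
M = m − 5 log₁₀ d + 5 = 16.88 − 5·1.4750 + 5 = 14.505
M − M_☉ = 14.505 − 4.83 = 9.675
L/L_☉ = 10^(−0.4 × 9.675) = 1.349×10^-4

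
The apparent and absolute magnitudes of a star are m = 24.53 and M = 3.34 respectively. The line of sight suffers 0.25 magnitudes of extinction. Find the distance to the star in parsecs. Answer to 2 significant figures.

m − M = 5 log₁₀(d/10 pc) + A  ⇒  24.53 − (3.34) − 0.25 = 5 log₁₀(d/10)
20.940 = 5 log₁₀(d/10)
log₁₀ d = (m − M − A)/5 + 1 = 5.1880
d = 10^5.1880 = 154200 pc

d ≈ 150000 pc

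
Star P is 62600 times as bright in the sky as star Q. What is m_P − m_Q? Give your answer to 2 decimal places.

Pogson: Δm = −2.5 log₁₀(ratio) = −2.5 log₁₀(62600) = −2.5 × 4.7966 = -11.991
Star P is brighter, so it has the smaller magnitude: the difference is negative.

m_P − m_Q ≈ -11.99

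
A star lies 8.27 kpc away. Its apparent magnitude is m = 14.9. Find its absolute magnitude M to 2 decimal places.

M ≈ 0.31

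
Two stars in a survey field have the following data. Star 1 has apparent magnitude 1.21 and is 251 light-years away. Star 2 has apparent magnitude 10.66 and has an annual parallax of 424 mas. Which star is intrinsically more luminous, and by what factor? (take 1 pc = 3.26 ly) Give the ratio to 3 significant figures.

Star 1: d = 251 ly / 3.26 = 76.99 pc
Star 1: M = m − 5 log₁₀ d + 5 = 1.21 − 5·1.8865 + 5 = -3.222
Star 2: p = 424 mas = 0.424″ → d = 1/p = 2.358 pc
Star 2: M = m − 5 log₁₀ d + 5 = 10.66 − 5·0.3726 + 5 = 13.797
ΔM = M_1 − M_2 = -3.222 − (13.797) = -17.019; smaller M is more luminous → Star 1.
L ratio = 10^(0.4 |ΔM|) = 10^6.808 = 6.422×10^6

Star 1 is more luminous, by a factor of 6.42×10^6.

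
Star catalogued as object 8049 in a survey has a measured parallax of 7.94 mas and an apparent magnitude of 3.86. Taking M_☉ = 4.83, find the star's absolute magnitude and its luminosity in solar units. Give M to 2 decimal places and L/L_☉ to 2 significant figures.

M ≈ -1.64; L/L_☉ ≈ 390

d = 1/p = 1000/7.94 mas = 125.9 pc
M = m − 5 log₁₀ d + 5 = 3.86 − 5·2.1002 + 5 = -1.641
M − M_☉ = -1.641 − 4.83 = -6.471
L/L_☉ = 10^(−0.4 × -6.471) = 387.6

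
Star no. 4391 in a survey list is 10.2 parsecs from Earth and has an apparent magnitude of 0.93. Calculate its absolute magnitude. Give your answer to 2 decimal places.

5 log₁₀(d/10 pc) = 5 log₁₀(10.20) − 5 = 0.043
M = m − 5 log₁₀(d/10) = 0.93 − 0.043 = 0.887

M ≈ 0.89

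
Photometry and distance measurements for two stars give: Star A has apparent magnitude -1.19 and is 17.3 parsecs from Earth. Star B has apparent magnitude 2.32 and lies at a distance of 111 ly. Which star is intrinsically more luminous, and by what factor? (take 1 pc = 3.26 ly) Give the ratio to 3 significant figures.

Star A is more luminous, by a factor of 6.54.

Star A: M = m − 5 log₁₀ d + 5 = -1.19 − 5·1.2380 + 5 = -2.380
Star B: d = 111 ly / 3.26 = 34.05 pc
Star B: M = m − 5 log₁₀ d + 5 = 2.32 − 5·1.5321 + 5 = -0.341
ΔM = M_A − M_B = -2.380 − (-0.341) = -2.040; smaller M is more luminous → Star A.
L ratio = 10^(0.4 |ΔM|) = 10^0.816 = 6.545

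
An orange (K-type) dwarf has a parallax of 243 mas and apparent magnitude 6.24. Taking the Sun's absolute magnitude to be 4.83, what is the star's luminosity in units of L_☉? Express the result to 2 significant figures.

d = 1/p = 1000/243 mas = 4.115 pc
M = m − 5 log₁₀ d + 5 = 6.24 − 5·0.6144 + 5 = 8.168
M − M_☉ = 8.168 − 4.83 = 3.338
L/L_☉ = 10^(−0.4 × 3.338) = 0.04622

L/L_☉ ≈ 0.046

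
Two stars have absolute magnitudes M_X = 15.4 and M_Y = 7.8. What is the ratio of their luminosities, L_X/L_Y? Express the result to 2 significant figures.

L_X/L_Y ≈ 9.1×10^-4

ΔM = M_X − M_Y = 7.6
L_X/L_Y = 10^(−0.4 ΔM) = 10^-3.040 = 9.120×10^-4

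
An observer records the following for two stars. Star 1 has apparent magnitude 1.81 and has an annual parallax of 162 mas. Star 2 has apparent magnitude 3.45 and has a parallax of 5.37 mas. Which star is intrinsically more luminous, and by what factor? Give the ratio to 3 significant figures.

Star 2 is more luminous, by a factor of 201.

Star 1: p = 162 mas = 0.162″ → d = 1/p = 6.173 pc
Star 1: M = m − 5 log₁₀ d + 5 = 1.81 − 5·0.7905 + 5 = 2.858
Star 2: p = 5.37 mas = 5.37×10^-3″ → d = 1/p = 186.2 pc
Star 2: M = m − 5 log₁₀ d + 5 = 3.45 − 5·2.2700 + 5 = -2.900
ΔM = M_1 − M_2 = 2.858 − (-2.900) = 5.758; smaller M is more luminous → Star 2.
L ratio = 10^(0.4 |ΔM|) = 10^2.303 = 200.9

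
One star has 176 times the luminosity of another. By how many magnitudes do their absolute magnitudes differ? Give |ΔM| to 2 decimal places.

Pogson: ΔM = −2.5 log₁₀(ratio) = −2.5 log₁₀(176) = −2.5 × 2.2455 = -5.614

|ΔM| ≈ 5.61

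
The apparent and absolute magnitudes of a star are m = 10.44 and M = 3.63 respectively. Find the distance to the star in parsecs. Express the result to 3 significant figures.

d ≈ 230 pc

μ = m − M = 6.810
m − M = 5 log₁₀ d − 5
log₁₀ d = (m − M)/5 + 1 = 2.3620
d = 10^2.3620 = 230.1 pc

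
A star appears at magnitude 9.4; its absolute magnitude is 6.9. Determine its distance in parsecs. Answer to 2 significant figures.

μ = m − M = 2.500
m − M = 5 log₁₀ d − 5
log₁₀ d = (m − M)/5 + 1 = 1.5000
d = 10^1.5000 = 31.62 pc

d ≈ 32 pc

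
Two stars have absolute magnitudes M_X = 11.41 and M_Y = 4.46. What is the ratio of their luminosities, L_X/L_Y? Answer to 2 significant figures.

ΔM = M_X − M_Y = 6.95
L_X/L_Y = 10^(−0.4 ΔM) = 10^-2.780 = 1.660×10^-3

L_X/L_Y ≈ 1.7×10^-3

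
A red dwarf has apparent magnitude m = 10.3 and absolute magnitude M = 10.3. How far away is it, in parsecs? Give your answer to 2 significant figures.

d ≈ 10 pc

Distance modulus: m − M = 10.3 − (10.3) = 0.000
m − M = 5 log₁₀ d − 5
log₁₀ d = (m − M)/5 + 1 = 1.0000
d = 10^1.0000 = 10.00 pc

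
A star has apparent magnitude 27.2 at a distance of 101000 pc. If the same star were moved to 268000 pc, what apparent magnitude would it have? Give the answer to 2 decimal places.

m ≈ 29.32

Flux ∝ 1/d², so Δm = 5 log₁₀(d₂/d₁) = 5 log₁₀(268000/101000) = 2.119
m₂ = m₁ + Δm = 27.2 + (2.119) = 29.319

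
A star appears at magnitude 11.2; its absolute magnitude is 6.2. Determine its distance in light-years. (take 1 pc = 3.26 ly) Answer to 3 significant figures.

d ≈ 326 ly

Distance modulus: m − M = 11.2 − (6.2) = 5.000
m − M = 5 log₁₀ d − 5
log₁₀ d = (m − M)/5 + 1 = 2.0000
d = 10^2.0000 = 100.0 pc
= 326.0 ly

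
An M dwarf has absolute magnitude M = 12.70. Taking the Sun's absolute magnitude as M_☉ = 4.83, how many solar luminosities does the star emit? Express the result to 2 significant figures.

L/L_☉ ≈ 7.1×10^-4

M − M_☉ = 12.70 − 4.83 = 7.870
L/L_☉ = 10^(−0.4 (M − M_☉)) = 10^-3.148 = 7.112×10^-4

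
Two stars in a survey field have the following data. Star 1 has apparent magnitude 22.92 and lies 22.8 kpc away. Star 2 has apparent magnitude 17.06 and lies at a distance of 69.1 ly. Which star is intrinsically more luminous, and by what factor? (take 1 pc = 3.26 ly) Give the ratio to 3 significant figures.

Star 1 is more luminous, by a factor of 5240.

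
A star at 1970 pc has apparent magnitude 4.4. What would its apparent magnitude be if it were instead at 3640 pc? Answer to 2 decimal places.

m ≈ 5.73

Flux ∝ 1/d², so Δm = 5 log₁₀(d₂/d₁) = 5 log₁₀(3640/1970) = 1.333
m₂ = m₁ + Δm = 4.4 + (1.333) = 5.733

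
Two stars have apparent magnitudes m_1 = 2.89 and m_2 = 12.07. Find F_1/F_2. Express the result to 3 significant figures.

F_1/F_2 ≈ 4700

Magnitude difference = -9.18
Flux ratio = 10^(−0.4 Δm) = 10^(−0.4 × -9.18) = 10^3.672 = 4699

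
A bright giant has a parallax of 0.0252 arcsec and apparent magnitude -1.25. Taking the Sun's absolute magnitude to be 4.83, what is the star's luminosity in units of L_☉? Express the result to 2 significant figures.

d = 1/p = 1/0.0252″ = 39.68 pc
M = m − 5 log₁₀ d + 5 = -1.25 − 5·1.5986 + 5 = -4.243
M − M_☉ = -4.243 − 4.83 = -9.073
L/L_☉ = 10^(−0.4 × -9.073) = 4258

L/L_☉ ≈ 4300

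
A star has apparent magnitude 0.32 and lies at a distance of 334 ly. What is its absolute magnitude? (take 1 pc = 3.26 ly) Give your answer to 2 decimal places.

M ≈ -4.73

d = 334 ly / 3.26 = 102.5 pc
5 log₁₀(d/10 pc) = 5 log₁₀(102.5) − 5 = 5.053
M = m − 5 log₁₀(d/10) = 0.32 − 5.053 = -4.733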